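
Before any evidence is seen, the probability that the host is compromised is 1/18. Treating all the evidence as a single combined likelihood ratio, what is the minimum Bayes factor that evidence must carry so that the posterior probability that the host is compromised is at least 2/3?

Prior odds = (1/18)/(17/18) = 1/17.
Target odds = (2/3)/(1/3) = 2.
Required Bayes factor = 2 ÷ (1/17) = 34.

34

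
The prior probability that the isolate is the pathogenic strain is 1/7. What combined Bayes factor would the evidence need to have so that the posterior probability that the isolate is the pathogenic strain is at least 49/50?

Prior odds = (1/7)/(6/7) = 1/6.
Target odds = 0.98/0.02 = 49.
Required Bayes factor = 49 ÷ (1/6) = 294.

294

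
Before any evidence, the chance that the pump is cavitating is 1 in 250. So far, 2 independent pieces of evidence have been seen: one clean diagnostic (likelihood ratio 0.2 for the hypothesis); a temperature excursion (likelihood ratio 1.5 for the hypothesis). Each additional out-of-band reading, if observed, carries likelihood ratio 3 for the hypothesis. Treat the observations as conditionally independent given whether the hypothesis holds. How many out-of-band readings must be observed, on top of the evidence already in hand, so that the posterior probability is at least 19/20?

9

Prior odds = 0.004/0.996 = 1/249.
Combined Bayes factor of the evidence already in hand = 0.2 × 1.5 = 0.3.
Odds after that evidence = (1/249) × 0.3 = 1/830.
Target odds = 0.95/0.05 = 19.
Need 3ⁿ ≥ 19 ÷ (1/830) = 15770.
3⁸ = 6561 falls short of 15770 but 3⁹ = 19683 reaches it, so n = 9.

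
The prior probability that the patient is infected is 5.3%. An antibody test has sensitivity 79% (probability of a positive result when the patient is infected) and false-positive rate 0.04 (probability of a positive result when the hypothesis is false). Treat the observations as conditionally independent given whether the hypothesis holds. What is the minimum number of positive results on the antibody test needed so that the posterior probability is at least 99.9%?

Prior odds = 0.053/0.947 = 53/947.
Likelihood ratio of a positive result = 0.79/0.04 = 19.75.
Target odds: 0.999 ÷ 0.001 = 999.
Need (53/947) × 19.75ⁿ ≥ 999, i.e. 19.75ⁿ ≥ 946053/53.
19.75³ = 7703.734375 falls short of 946053/53 but 19.75⁴ = 38950081/256 reaches it, so n = 4.

4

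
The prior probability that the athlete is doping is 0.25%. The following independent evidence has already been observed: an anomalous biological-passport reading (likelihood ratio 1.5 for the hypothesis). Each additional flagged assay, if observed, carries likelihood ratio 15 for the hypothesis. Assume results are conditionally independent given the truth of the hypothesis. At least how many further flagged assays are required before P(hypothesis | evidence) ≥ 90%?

Prior odds = 0.0025/0.9975 = 1/399.
Bayes factor of the evidence already in hand = 1.5.
Odds after that evidence = (1/399) × 1.5 = 1/266.
Target odds = 0.9/0.1 = 9.
Need 15ⁿ ≥ 9 ÷ (1/266) = 2394.
15² = 225 falls short of 2394 but 15³ = 3375 reaches it, so n = 3.

3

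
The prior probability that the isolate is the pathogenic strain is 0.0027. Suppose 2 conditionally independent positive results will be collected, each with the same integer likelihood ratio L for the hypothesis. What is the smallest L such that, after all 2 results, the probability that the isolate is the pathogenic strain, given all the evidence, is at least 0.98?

135

Prior odds = 0.0027/0.9973 = 27/9973.
Target odds = 0.98/0.02 = 49.
Need L² ≥ 49 ÷ (27/9973) = 488677/27.
134² = 17956 < 488677/27 ≤ 18225 = 135², so L = 135.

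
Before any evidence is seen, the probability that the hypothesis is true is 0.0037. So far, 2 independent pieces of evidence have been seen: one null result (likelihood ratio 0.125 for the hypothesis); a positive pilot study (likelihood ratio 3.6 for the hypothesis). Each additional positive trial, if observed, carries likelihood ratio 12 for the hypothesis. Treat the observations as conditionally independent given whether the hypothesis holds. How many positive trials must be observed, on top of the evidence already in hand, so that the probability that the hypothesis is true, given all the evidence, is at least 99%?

5

Prior odds = 0.0037/0.9963 = 37/9963.
Combined Bayes factor of the evidence already in hand = 0.125 × 3.6 = 0.45.
Odds after that evidence = (37/9963) × 0.45 = 37/22140.
Target odds = 0.99/0.01 = 99.
Need 12ⁿ ≥ 99 ÷ (37/22140) = 2191860/37.
12⁴ = 20736 falls short of 2191860/37 but 12⁵ = 248832 reaches it, so n = 5.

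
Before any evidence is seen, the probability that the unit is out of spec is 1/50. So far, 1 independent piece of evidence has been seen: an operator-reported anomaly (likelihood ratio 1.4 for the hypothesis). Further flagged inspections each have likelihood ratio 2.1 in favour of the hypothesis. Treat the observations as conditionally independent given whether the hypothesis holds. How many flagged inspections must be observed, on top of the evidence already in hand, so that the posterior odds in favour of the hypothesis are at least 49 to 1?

Prior odds = 0.02/0.98 = 1/49.
Bayes factor of the evidence already in hand = 1.4.
Odds after that evidence = (1/49) × 1.4 = 1/35.
Target odds = 49.
Need 2.1ⁿ ≥ 49 ÷ (1/35) = 1715.
2.1¹⁰ ≈1667.99 falls short of 1715 but 2.1¹¹ ≈3502.78 reaches it, so n = 11.

11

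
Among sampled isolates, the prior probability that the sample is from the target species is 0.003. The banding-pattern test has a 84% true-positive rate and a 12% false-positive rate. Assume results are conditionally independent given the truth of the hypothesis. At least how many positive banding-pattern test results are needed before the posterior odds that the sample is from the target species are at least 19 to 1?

5

Prior odds = 0.003/0.997 = 3/997.
Likelihood ratio of a positive result = 0.84/0.12 = 7.
Target odds = 19.
Require 7ⁿ ≥ 19 ÷ (3/997) = 18943/3.
7⁴ = 2401 falls short of 18943/3 but 7⁵ = 16807 reaches it, so n = 5.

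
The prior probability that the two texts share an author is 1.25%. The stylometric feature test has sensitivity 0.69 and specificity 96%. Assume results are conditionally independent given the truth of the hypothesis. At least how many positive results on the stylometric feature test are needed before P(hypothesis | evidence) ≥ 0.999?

4

Prior odds: 0.0125 ÷ 0.9875 = 1/79.
False-positive rate = 1 − 0.96 = 0.04; likelihood ratio of a positive = 0.69/0.04 = 17.25.
Target posterior odds = 0.999/0.001 = 999.
Require 17.25ⁿ ≥ 999 ÷ (1/79) = 78921.
17.25³ = 5132.953125 falls short of 78921 but 17.25⁴ = 22667121/256 reaches it, so n = 4.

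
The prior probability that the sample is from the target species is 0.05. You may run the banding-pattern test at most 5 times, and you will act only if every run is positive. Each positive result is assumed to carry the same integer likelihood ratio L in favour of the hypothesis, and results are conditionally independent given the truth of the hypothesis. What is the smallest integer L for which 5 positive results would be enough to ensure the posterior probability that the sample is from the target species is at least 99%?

5

Prior odds = 0.05/0.95 = 1/19.
Target odds = 0.99/0.01 = 99.
Need L⁵ ≥ 99 ÷ (1/19) = 1881.
4⁵ = 1024 < 1881 ≤ 3125 = 5⁵, so L = 5.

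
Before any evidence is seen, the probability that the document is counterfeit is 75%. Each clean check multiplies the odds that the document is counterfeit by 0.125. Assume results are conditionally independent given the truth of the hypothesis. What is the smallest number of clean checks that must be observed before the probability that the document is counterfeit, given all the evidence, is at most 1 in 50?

3

Prior odds: 0.75 ÷ 0.25 = 3.
Likelihood ratio per clean check = 0.125.
Target posterior odds = 0.02/0.98 = 1/49.
Require 0.125ⁿ ≤ 1/49 ÷ 3 = 1/147.
0.125² = 0.015625 is still above 1/147 but 0.125³ = 0.001953125 is at or below it, so n = 3.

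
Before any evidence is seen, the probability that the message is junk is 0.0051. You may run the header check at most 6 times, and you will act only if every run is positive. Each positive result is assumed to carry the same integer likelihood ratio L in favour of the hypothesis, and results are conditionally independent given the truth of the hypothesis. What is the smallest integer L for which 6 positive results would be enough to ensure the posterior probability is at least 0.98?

Prior odds = 0.0051/0.9949 = 51/9949.
Target odds = 0.98/0.02 = 49.
Need L⁶ ≥ 49 ÷ (51/9949) = 487501/51.
4⁶ = 4096 < 487501/51 ≤ 15625 = 5⁶, so L = 5.

5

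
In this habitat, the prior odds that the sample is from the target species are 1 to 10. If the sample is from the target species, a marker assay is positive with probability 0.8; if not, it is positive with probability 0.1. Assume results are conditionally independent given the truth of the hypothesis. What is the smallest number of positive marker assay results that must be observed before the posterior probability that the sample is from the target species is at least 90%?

Prior odds = 0.1.
Likelihood ratio of a positive = 0.8/0.1 = 8.
Target odds: 0.9 ÷ 0.1 = 9.
Need 0.1 × 8ⁿ ≥ 9, i.e. 8ⁿ ≥ 90.
8² = 64 falls short of 90 but 8³ = 512 reaches it, so n = 3.

3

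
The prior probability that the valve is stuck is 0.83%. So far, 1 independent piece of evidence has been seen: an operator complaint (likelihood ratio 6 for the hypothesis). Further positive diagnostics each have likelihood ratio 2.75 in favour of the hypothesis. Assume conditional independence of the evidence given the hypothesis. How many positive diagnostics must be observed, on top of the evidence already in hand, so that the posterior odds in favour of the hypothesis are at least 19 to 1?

6

Prior odds = 0.0083/0.9917 = 83/9917.
Bayes factor of the evidence already in hand = 6.
Odds after that evidence = (83/9917) × 6 = 498/9917.
Target odds = 19.
Need 2.75ⁿ ≥ 19 ÷ (498/9917) = 188423/498.
2.75⁵ = 161051/1024 falls short of 188423/498 but 2.75⁶ = 1771561/4096 reaches it, so n = 6.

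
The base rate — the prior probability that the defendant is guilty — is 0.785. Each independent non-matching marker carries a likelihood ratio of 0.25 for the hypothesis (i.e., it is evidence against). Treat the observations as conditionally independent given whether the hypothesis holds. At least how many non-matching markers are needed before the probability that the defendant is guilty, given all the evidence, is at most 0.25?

Prior odds = 0.785/0.215 = 157/43.
Likelihood ratio per non-matching marker = 0.25.
Target posterior odds = 0.25/0.75 = 1/3.
Need (157/43) × 0.25ⁿ ≤ 1/3, i.e. 0.25ⁿ ≤ 43/471.
0.25¹ = 0.25 is still above 43/471 but 0.25² = 0.0625 is at or below it, so n = 2.

2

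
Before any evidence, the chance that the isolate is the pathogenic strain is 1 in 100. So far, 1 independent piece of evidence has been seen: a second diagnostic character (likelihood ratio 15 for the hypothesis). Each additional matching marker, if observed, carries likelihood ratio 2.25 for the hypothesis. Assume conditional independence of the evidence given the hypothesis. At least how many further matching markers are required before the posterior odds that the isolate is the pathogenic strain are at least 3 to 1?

Prior odds = 0.01/0.99 = 1/99.
Bayes factor of the evidence already in hand = 15.
Odds after that evidence = (1/99) × 15 = 5/33.
Target odds = 3.
Need 2.25ⁿ ≥ 3 ÷ (5/33) = 19.8.
2.25³ = 11.390625 falls short of 19.8 but 2.25⁴ = 25.62890625 reaches it, so n = 4.

4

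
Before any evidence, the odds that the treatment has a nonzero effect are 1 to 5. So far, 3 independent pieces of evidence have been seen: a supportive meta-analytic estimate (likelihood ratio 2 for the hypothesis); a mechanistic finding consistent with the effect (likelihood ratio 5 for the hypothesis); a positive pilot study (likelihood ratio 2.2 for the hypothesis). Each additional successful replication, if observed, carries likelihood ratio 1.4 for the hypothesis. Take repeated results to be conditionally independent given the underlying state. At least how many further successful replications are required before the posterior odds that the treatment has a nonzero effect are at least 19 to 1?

Prior odds = 0.2.
Combined Bayes factor of the evidence already in hand = 2 × 5 × 2.2 = 22.
Odds after that evidence = 0.2 × 22 = 4.4.
Target odds = 19.
Need 1.4ⁿ ≥ 19 ÷ 4.4 = 95/22.
1.4⁴ = 3.8416 falls short of 95/22 but 1.4⁵ = 5.37824 reaches it, so n = 5.

5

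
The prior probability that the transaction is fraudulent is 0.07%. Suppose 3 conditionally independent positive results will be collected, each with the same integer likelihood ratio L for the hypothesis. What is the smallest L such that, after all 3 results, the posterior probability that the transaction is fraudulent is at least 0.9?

24

Prior odds = 0.0007/0.9993 = 7/9993.
Target odds = 0.9/0.1 = 9.
Need L³ ≥ 9 ÷ (7/9993) = 89937/7.
23³ = 12167 < 89937/7 ≤ 13824 = 24³, so L = 24.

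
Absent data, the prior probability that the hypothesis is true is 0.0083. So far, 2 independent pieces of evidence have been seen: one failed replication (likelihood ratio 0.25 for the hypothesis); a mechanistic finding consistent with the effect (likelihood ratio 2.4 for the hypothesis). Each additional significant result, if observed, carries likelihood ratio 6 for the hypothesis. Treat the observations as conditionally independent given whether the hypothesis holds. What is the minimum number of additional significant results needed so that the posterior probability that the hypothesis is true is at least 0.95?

5

Prior odds = 0.0083/0.9917 = 83/9917.
Combined Bayes factor of the evidence already in hand = 0.25 × 2.4 = 0.6.
Odds after that evidence = (83/9917) × 0.6 = 249/49585.
Target odds = 0.95/0.05 = 19.
Need 6ⁿ ≥ 19 ÷ (249/49585) = 942115/249.
6⁴ = 1296 falls short of 942115/249 but 6⁵ = 7776 reaches it, so n = 5.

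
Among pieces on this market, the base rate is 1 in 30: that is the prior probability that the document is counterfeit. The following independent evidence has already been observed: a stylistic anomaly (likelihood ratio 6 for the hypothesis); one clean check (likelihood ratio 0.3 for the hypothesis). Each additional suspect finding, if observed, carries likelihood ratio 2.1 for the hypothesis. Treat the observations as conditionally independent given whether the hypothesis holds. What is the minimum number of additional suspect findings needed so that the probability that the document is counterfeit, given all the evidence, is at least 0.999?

14

Prior odds = (1/30)/(29/30) = 1/29.
Combined Bayes factor of the evidence already in hand = 6 × 0.3 = 1.8.
Odds after that evidence = (1/29) × 1.8 = 9/145.
Target odds = 0.999/0.001 = 999.
Need 2.1ⁿ ≥ 999 ÷ (9/145) = 16095.
2.1¹³ ≈15447.2 falls short of 16095 but 2.1¹⁴ ≈32439.2 reaches it, so n = 14.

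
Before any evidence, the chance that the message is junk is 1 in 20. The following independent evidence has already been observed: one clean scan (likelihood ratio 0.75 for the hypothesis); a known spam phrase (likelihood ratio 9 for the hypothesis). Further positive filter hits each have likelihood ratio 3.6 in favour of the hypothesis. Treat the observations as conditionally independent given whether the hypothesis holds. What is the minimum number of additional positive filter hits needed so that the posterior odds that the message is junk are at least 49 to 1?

4

Prior odds = 0.05/0.95 = 1/19.
Combined Bayes factor of the evidence already in hand = 0.75 × 9 = 6.75.
Odds after that evidence = (1/19) × 6.75 = 27/76.
Target odds = 49.
Need 3.6ⁿ ≥ 49 ÷ (27/76) = 3724/27.
3.6³ = 46.656 falls short of 3724/27 but 3.6⁴ = 167.9616 reaches it, so n = 4.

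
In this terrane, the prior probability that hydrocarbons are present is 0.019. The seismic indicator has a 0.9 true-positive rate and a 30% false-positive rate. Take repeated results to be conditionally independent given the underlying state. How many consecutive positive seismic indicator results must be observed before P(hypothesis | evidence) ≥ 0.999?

10

Prior odds = 0.019/0.981 = 19/981.
Likelihood ratio of a positive result = 0.9/0.3 = 3.
Target odds: 0.999 ÷ 0.001 = 999.
Require 3ⁿ ≥ 999 ÷ (19/981) = 980019/19.
3⁹ = 19683 falls short of 980019/19 but 3¹⁰ = 59049 reaches it, so n = 10.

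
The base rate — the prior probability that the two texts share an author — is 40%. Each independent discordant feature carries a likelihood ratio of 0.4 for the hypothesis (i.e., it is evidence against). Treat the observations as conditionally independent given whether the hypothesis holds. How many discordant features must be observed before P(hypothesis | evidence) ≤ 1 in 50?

Prior odds = 0.4/0.6 = 2/3.
Likelihood ratio per discordant feature = 0.4.
Target posterior odds = 0.02/0.98 = 1/49.
Require 0.4ⁿ ≤ 1/49 ÷ (2/3) = 3/98.
0.4³ = 0.064 is still above 3/98 but 0.4⁴ = 0.0256 is at or below it, so n = 4.

4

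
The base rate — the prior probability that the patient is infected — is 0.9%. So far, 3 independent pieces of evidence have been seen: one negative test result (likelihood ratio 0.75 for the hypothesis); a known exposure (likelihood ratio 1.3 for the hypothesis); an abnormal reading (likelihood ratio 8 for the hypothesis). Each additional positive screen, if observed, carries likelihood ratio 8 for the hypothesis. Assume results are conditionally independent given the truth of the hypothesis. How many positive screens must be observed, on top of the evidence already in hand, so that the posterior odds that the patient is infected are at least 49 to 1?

Prior odds = 0.009/0.991 = 9/991.
Combined Bayes factor of the evidence already in hand = 0.75 × 1.3 × 8 = 7.8.
Odds after that evidence = (9/991) × 7.8 = 351/4955.
Target odds = 49.
Need 8ⁿ ≥ 49 ÷ (351/4955) = 242795/351.
8³ = 512 falls short of 242795/351 but 8⁴ = 4096 reaches it, so n = 4.

4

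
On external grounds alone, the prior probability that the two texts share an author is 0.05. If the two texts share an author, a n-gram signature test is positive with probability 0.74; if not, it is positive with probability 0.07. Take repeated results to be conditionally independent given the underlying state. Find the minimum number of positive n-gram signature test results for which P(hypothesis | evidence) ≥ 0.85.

Prior odds = 0.05/0.95 = 1/19.
Likelihood ratio of a positive = 0.74/0.07 = 74/7.
Target odds: 0.85 ÷ 0.15 = 17/3.
Require (74/7)ⁿ ≥ 17/3 ÷ (1/19) = 323/3.
(74/7)¹ = 74/7 falls short of 323/3 but (74/7)² = 5476/49 reaches it, so n = 2.

2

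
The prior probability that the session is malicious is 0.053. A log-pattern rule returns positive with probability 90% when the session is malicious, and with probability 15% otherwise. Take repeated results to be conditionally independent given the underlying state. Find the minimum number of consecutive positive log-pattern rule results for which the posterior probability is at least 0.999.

6

Prior odds = 0.053/0.947 = 53/947.
Likelihood ratio of a positive result = 0.9/0.15 = 6.
Target odds: 0.999 ÷ 0.001 = 999.
Require 6ⁿ ≥ 999 ÷ (53/947) = 946053/53.
6⁵ = 7776 falls short of 946053/53 but 6⁶ = 46656 reaches it, so n = 6.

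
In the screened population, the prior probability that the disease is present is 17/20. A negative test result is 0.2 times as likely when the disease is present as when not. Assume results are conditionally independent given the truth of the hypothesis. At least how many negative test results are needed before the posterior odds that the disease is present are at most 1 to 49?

4

Prior odds = 0.85/0.15 = 17/3.
Likelihood ratio per negative test result = 0.2.
Target odds = 1/49.
Require 0.2ⁿ ≤ 1/49 ÷ (17/3) = 3/833.
0.2³ = 0.008 is still above 3/833 but 0.2⁴ = 0.0016 is at or below it, so n = 4.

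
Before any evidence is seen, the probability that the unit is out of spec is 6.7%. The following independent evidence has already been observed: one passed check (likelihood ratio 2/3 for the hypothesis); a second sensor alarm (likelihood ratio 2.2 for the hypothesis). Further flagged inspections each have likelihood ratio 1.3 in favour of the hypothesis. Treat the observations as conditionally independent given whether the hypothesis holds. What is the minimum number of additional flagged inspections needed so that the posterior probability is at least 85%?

16

Prior odds = 0.067/0.933 = 67/933.
Combined Bayes factor of the evidence already in hand = (2/3) × 2.2 = 22/15.
Odds after that evidence = (67/933) × 22/15 = 1474/13995.
Target odds = 0.85/0.15 = 17/3.
Need 1.3ⁿ ≥ 17/3 ÷ (1474/13995) = 79305/1474.
1.3¹⁵ ≈51.1859 falls short of 79305/1474 but 1.3¹⁶ ≈66.5417 reaches it, so n = 16.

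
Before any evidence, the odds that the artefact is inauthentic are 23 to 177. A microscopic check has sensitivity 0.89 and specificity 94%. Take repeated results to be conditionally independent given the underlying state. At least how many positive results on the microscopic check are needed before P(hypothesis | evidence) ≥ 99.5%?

Prior odds = 23/177.
False-positive rate = 1 − 0.94 = 0.06; likelihood ratio of a positive = 0.89/0.06 = 89/6.
Target odds: 0.995 ÷ 0.005 = 199.
Require (89/6)ⁿ ≥ 199 ÷ (23/177) = 35223/23.
(89/6)² = 7921/36 falls short of 35223/23 but (89/6)³ = 704969/216 reaches it, so n = 3.

3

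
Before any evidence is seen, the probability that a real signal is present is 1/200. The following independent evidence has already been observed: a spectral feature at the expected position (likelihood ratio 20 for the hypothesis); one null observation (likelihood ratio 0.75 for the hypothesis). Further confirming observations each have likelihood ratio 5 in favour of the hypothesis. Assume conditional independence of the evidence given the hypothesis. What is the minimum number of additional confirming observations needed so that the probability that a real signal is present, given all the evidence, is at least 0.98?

Prior odds = 0.005/0.995 = 1/199.
Combined Bayes factor of the evidence already in hand = 20 × 0.75 = 15.
Odds after that evidence = (1/199) × 15 = 15/199.
Target odds = 0.98/0.02 = 49.
Need 5ⁿ ≥ 49 ÷ (15/199) = 9751/15.
5⁴ = 625 falls short of 9751/15 but 5⁵ = 3125 reaches it, so n = 5.

5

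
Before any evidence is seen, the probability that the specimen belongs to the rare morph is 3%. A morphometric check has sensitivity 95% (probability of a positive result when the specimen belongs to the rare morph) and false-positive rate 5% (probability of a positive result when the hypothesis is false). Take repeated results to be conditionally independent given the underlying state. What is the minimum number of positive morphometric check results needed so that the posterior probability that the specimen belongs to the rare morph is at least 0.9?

Prior odds = 0.03/0.97 = 3/97.
Likelihood ratio of a positive result = 0.95/0.05 = 19.
Target posterior odds = 0.9/0.1 = 9.
Require 19ⁿ ≥ 9 ÷ (3/97) = 291.
19¹ = 19 falls short of 291 but 19² = 361 reaches it, so n = 2.

2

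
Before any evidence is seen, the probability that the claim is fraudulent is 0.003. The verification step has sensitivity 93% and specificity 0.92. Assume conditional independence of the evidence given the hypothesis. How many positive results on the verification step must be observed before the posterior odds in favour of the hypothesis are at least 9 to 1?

4

Prior odds = 0.003/0.997 = 3/997.
False-positive rate = 1 − 0.92 = 0.08; likelihood ratio of a positive = 0.93/0.08 = 11.625.
Target odds = 9.
Need (3/997) × 11.625ⁿ ≥ 9, i.e. 11.625ⁿ ≥ 2991.
11.625³ = 804357/512 falls short of 2991 but 11.625⁴ = 74805201/4096 reaches it, so n = 4.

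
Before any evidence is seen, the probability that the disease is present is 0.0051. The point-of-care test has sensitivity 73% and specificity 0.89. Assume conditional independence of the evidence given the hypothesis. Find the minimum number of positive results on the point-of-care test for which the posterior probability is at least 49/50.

Prior odds = 0.0051/0.9949 = 51/9949.
False-positive rate = 1 − 0.89 = 0.11; likelihood ratio of a positive = 0.73/0.11 = 73/11.
Target odds: 0.98 ÷ 0.02 = 49.
Require (73/11)ⁿ ≥ 49 ÷ (51/9949) = 487501/51.
(73/11)⁴ = 28398241/14641 falls short of 487501/51 but (73/11)⁵ ≈12872.1 reaches it, so n = 5.

5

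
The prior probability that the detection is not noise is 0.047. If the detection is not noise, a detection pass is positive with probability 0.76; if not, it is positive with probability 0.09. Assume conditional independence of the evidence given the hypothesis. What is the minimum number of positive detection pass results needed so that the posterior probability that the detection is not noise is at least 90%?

3

Prior odds = 0.047/0.953 = 47/953.
Likelihood ratio of a positive = 0.76/0.09 = 76/9.
Target posterior odds = 0.9/0.1 = 9.
Need (47/953) × (76/9)ⁿ ≥ 9, i.e. (76/9)ⁿ ≥ 8577/47.
(76/9)² = 5776/81 falls short of 8577/47 but (76/9)³ = 438976/729 reaches it, so n = 3.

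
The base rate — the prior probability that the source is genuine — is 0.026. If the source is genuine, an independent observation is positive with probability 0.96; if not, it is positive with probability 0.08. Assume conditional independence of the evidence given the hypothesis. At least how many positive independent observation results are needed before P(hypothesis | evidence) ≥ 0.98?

4

Prior odds = 0.026/0.974 = 13/487.
Likelihood ratio of a positive = 0.96/0.08 = 12.
Target posterior odds = 0.98/0.02 = 49.
Require 12ⁿ ≥ 49 ÷ (13/487) = 23863/13.
12³ = 1728 falls short of 23863/13 but 12⁴ = 20736 reaches it, so n = 4.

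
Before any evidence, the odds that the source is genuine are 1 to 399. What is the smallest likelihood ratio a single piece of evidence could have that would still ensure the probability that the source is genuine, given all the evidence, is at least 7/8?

2793

Prior odds = 1/399.
Target odds = 0.875/0.125 = 7.
Required Bayes factor = 7 ÷ (1/399) = 2793.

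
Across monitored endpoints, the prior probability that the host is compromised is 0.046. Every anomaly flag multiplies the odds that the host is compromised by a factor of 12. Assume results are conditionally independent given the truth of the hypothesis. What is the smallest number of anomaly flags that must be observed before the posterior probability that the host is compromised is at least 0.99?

4

Prior odds = 0.046/0.954 = 23/477.
Likelihood ratio per anomaly flag = 12.
Target odds: 0.99 ÷ 0.01 = 99.
Need (23/477) × 12ⁿ ≥ 99, i.e. 12ⁿ ≥ 47223/23.
12³ = 1728 falls short of 47223/23 but 12⁴ = 20736 reaches it, so n = 4.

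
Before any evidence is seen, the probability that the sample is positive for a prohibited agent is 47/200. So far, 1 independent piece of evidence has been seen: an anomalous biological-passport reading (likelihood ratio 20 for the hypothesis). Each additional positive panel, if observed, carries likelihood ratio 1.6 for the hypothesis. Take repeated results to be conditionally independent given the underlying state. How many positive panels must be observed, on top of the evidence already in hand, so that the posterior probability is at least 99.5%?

Prior odds = 0.235/0.765 = 47/153.
Bayes factor of the evidence already in hand = 20.
Odds after that evidence = (47/153) × 20 = 940/153.
Target odds = 0.995/0.005 = 199.
Need 1.6ⁿ ≥ 199 ÷ (940/153) = 30447/940.
1.6⁷ = 2097152/78125 falls short of 30447/940 but 1.6⁸ = 16777216/390625 reaches it, so n = 8.

8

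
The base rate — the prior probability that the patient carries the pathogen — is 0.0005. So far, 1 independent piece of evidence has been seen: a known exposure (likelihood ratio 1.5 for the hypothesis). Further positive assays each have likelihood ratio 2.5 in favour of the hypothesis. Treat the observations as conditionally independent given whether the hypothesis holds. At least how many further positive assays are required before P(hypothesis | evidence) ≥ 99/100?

13

Prior odds = 0.0005/0.9995 = 1/1999.
Bayes factor of the evidence already in hand = 1.5.
Odds after that evidence = (1/1999) × 1.5 = 3/3998.
Target odds = 0.99/0.01 = 99.
Need 2.5ⁿ ≥ 99 ÷ (3/3998) = 131934.
2.5¹² = 244140625/4096 falls short of 131934 but 2.5¹³ ≈149012 reaches it, so n = 13.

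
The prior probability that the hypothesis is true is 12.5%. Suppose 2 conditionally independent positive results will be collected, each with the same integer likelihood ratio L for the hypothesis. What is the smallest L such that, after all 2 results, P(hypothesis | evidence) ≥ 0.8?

6

Prior odds = 0.125/0.875 = 1/7.
Target odds = 0.8/0.2 = 4.
Need L² ≥ 4 ÷ (1/7) = 28.
5² = 25 < 28 ≤ 36 = 6², so L = 6.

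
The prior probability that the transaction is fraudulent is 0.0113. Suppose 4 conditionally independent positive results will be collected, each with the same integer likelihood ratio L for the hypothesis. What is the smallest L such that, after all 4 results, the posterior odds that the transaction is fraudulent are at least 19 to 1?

7

Prior odds = 0.0113/0.9887 = 113/9887.
Target odds = 19.
Need L⁴ ≥ 19 ÷ (113/9887) = 187853/113.
6⁴ = 1296 < 187853/113 ≤ 2401 = 7⁴, so L = 7.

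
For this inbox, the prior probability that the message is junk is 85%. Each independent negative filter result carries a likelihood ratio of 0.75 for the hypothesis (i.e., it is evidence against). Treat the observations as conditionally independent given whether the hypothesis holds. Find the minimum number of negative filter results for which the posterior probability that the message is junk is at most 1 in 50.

20

Prior odds = 0.85/0.15 = 17/3.
Likelihood ratio per negative filter result = 0.75.
Target posterior odds = 0.02/0.98 = 1/49.
Need (17/3) × 0.75ⁿ ≤ 1/49, i.e. 0.75ⁿ ≤ 3/833.
0.75¹⁹ ≈0.00422828 is still above 3/833 but 0.75²⁰ ≈0.00317121 is at or below it, so n = 20.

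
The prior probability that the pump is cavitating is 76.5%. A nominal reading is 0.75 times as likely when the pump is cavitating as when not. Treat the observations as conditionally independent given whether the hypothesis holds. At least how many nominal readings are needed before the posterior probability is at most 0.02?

18

Prior odds = 0.765/0.235 = 153/47.
Likelihood ratio per nominal reading = 0.75.
Target odds: 0.02 ÷ 0.98 = 1/49.
Require 0.75ⁿ ≤ 1/49 ÷ (153/47) = 47/7497.
0.75¹⁷ ≈0.00751695 is still above 47/7497 but 0.75¹⁸ ≈0.00563771 is at or below it, so n = 18.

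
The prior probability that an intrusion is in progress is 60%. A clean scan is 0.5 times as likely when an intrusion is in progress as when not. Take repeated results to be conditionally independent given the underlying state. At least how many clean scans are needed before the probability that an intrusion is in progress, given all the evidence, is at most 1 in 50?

7

Prior odds = 0.6/0.4 = 1.5.
Likelihood ratio per clean scan = 0.5.
Target posterior odds = 0.02/0.98 = 1/49.
Need 1.5 × 0.5ⁿ ≤ 1/49, i.e. 0.5ⁿ ≤ 2/147.
0.5⁶ = 0.015625 is still above 2/147 but 0.5⁷ = 0.0078125 is at or below it, so n = 7.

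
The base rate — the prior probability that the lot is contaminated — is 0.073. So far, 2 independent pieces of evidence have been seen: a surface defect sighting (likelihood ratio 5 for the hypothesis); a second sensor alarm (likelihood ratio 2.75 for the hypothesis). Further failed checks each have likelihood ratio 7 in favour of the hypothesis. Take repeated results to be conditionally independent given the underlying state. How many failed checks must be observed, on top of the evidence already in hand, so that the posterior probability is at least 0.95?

Prior odds = 0.073/0.927 = 73/927.
Combined Bayes factor of the evidence already in hand = 5 × 2.75 = 13.75.
Odds after that evidence = (73/927) × 13.75 = 4015/3708.
Target odds = 0.95/0.05 = 19.
Need 7ⁿ ≥ 19 ÷ (4015/3708) = 70452/4015.
7¹ = 7 falls short of 70452/4015 but 7² = 49 reaches it, so n = 2.

2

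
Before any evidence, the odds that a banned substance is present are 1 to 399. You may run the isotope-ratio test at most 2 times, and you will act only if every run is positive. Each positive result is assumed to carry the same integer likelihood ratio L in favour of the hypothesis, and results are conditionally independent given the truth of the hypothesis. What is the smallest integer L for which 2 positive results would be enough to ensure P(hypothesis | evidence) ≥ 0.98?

Prior odds = 1/399.
Target odds = 0.98/0.02 = 49.
Need L² ≥ 49 ÷ (1/399) = 19551.
139² = 19321 < 19551 ≤ 19600 = 140², so L = 140.

140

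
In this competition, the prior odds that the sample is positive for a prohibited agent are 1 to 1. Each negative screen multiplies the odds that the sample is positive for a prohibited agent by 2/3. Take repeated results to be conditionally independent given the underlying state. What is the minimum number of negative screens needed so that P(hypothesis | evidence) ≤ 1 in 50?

Prior odds = 1.
Likelihood ratio per negative screen = 2/3.
Target posterior odds = 0.02/0.98 = 1/49.
Need 1 × (2/3)ⁿ ≤ 1/49, i.e. (2/3)ⁿ ≤ 1/49.
(2/3)⁹ = 512/19683 is still above 1/49 but (2/3)¹⁰ = 1024/59049 is at or below it, so n = 10.

10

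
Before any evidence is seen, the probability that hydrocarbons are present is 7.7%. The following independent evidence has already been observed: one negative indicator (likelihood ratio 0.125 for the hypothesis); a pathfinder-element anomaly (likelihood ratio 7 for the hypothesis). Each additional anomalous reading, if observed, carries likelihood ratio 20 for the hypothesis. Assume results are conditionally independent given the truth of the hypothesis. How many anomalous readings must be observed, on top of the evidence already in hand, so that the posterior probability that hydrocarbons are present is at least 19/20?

2

Prior odds = 0.077/0.923 = 77/923.
Combined Bayes factor of the evidence already in hand = 0.125 × 7 = 0.875.
Odds after that evidence = (77/923) × 0.875 = 539/7384.
Target odds = 0.95/0.05 = 19.
Need 20ⁿ ≥ 19 ÷ (539/7384) = 140296/539.
20¹ = 20 falls short of 140296/539 but 20² = 400 reaches it, so n = 2.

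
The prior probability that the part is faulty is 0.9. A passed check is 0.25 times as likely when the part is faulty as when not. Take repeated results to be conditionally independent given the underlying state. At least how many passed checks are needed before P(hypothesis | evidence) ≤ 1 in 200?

Prior odds = 0.9/0.1 = 9.
Likelihood ratio per passed check = 0.25.
Target odds: 0.005 ÷ 0.995 = 1/199.
Require 0.25ⁿ ≤ 1/199 ÷ 9 = 1/1791.
0.25⁵ = 1/1024 is still above 1/1791 but 0.25⁶ = 1/4096 is at or below it, so n = 6.

6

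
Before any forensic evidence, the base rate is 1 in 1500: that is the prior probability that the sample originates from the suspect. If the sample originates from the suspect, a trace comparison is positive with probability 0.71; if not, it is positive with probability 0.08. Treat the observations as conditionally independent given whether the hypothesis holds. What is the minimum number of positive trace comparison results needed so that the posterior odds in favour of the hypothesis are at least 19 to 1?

Prior odds = (1/1500)/(1499/1500) = 1/1499.
Likelihood ratio of a positive = 0.71/0.08 = 8.875.
Target odds = 19.
Require 8.875ⁿ ≥ 19 ÷ (1/1499) = 28481.
8.875⁴ = 25411681/4096 falls short of 28481 but 8.875⁵ ≈55060.7 reaches it, so n = 5.

5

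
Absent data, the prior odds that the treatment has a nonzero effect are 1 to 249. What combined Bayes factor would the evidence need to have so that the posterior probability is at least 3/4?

Prior odds = 1/249.
Target odds = 0.75/0.25 = 3.
Required Bayes factor = 3 ÷ (1/249) = 747.

747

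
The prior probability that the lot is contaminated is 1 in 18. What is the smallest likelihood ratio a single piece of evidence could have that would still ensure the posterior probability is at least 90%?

Prior odds = (1/18)/(17/18) = 1/17.
Target odds = 0.9/0.1 = 9.
Required Bayes factor = 9 ÷ (1/17) = 153.

153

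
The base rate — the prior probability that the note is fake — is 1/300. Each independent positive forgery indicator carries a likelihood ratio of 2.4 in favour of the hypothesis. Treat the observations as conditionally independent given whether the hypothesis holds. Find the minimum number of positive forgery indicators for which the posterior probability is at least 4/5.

Prior odds = (1/300)/(299/300) = 1/299.
Likelihood ratio per positive forgery indicator = 2.4.
Target odds: 0.8 ÷ 0.2 = 4.
Require 2.4ⁿ ≥ 4 ÷ (1/299) = 1196.
2.4⁸ = 429981696/390625 falls short of 1196 but 2.4⁹ ≈2641.81 reaches it, so n = 9.

9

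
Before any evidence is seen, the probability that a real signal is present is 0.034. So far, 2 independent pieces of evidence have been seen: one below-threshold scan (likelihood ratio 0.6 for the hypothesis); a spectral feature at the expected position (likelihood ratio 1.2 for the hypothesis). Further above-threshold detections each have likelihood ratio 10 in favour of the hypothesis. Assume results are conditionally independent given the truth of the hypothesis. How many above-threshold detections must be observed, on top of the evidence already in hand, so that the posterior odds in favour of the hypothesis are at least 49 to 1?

4

Prior odds = 0.034/0.966 = 17/483.
Combined Bayes factor of the evidence already in hand = 0.6 × 1.2 = 0.72.
Odds after that evidence = (17/483) × 0.72 = 102/4025.
Target odds = 49.
Need 10ⁿ ≥ 49 ÷ (102/4025) = 197225/102.
10³ = 1000 falls short of 197225/102 but 10⁴ = 10000 reaches it, so n = 4.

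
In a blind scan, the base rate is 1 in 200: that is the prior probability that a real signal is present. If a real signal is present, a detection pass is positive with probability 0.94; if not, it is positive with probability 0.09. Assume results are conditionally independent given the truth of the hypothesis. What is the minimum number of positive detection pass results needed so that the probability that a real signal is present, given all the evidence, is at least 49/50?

Prior odds = 0.005/0.995 = 1/199.
Likelihood ratio of a positive = 0.94/0.09 = 94/9.
Target odds: 0.98 ÷ 0.02 = 49.
Require (94/9)ⁿ ≥ 49 ÷ (1/199) = 9751.
(94/9)³ = 830584/729 falls short of 9751 but (94/9)⁴ = 78074896/6561 reaches it, so n = 4.

4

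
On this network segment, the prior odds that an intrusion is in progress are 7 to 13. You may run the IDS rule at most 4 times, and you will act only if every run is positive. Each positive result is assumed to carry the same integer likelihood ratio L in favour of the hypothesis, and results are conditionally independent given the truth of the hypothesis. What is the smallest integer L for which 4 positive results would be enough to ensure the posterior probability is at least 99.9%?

Prior odds = 7/13.
Target odds = 0.999/0.001 = 999.
Need L⁴ ≥ 999 ÷ (7/13) = 12987/7.
6⁴ = 1296 < 12987/7 ≤ 2401 = 7⁴, so L = 7.

7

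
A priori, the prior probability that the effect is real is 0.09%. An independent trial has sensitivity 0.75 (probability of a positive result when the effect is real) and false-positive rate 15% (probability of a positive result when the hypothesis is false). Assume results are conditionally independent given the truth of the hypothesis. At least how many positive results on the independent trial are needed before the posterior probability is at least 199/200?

Prior odds = 0.0009/0.9991 = 9/9991.
Likelihood ratio of a positive result = 0.75/0.15 = 5.
Target odds: 0.995 ÷ 0.005 = 199.
Require 5ⁿ ≥ 199 ÷ (9/9991) = 1988209/9.
5⁷ = 78125 falls short of 1988209/9 but 5⁸ = 390625 reaches it, so n = 8.

8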